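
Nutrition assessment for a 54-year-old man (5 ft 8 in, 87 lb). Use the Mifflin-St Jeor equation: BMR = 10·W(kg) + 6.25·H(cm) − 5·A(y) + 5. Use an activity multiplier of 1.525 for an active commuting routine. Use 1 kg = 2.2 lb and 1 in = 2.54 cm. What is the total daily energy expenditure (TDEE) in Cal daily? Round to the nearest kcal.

1845 Cal daily

Convert to metric: weight = 87 ÷ 2.2 = 39.5455 kg; height = (5×12 + 8) × 2.54 = 68 × 2.54 = 172.72 cm.
Mifflin-St Jeor (male): BMR = 10(39.5455) + 6.25(172.72) − 5(54) + 5 = 395.4545 + 1079.5 − 270 + 5 = 1209.9545 kcal/day.
TEE = BMR × activity factor = 1209.9545 × 1.525 = 1845.1807 kcal/day.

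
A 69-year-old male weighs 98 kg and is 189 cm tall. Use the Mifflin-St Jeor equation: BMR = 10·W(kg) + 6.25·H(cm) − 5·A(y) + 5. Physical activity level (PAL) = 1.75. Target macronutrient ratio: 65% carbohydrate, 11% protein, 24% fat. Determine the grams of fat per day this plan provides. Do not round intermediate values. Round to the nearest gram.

Mifflin-St Jeor (male): BMR = 10(98) + 6.25(189) − 5(69) + 5 = 980 + 1181.25 − 345 + 5 = 1821.25 kcal/day.
TEE = 1821.25 × 1.75 = 3187.1875 kcal/day.
Fat energy = 24% × 3187.1875 = 764.925 kcal.
Fat = 764.925 ÷ 9 kcal/g = 84.9917 g.

85 g/day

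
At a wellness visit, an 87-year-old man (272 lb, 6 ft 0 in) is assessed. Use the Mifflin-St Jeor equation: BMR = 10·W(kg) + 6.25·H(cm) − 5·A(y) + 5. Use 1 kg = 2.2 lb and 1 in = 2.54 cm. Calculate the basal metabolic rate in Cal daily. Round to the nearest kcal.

1949 Cal daily

Convert to metric: weight = 272 ÷ 2.2 = 123.6364 kg; height = (6×12 + 0) × 2.54 = 72 × 2.54 = 182.88 cm.
Mifflin-St Jeor (male): BMR = 10(123.6364) + 6.25(182.88) − 5(87) + 5 = 1236.3636 + 1143 − 435 + 5 = 1949.3636 kcal/day.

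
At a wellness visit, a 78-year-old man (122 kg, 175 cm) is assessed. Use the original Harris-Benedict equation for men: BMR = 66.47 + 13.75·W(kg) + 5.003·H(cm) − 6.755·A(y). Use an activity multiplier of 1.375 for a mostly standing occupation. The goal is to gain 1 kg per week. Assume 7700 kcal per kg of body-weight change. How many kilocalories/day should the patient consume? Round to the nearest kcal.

3977 kilocalories/day

Harris-Benedict: BMR = 66.47 + 13.75(122) + 5.003(175) − 6.755(78) = 2092.605 kcal/day.
TEE = 2092.605 × 1.375 = 2877.3319 kcal/day.
Required daily surplus = 1 × 7700 ÷ 7 = 1100 kcal/day.
Target intake = 2877.3319 + 1100 = 3977.3319 kcal/day.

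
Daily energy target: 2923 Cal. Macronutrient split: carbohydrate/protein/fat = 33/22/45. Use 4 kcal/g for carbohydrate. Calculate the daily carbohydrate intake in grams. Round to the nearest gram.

241 g/day

Carbohydrate energy = 33% × 2923 = 964.59 kcal.
At 4 kcal/g: 964.59 ÷ 4 = 241.1475 g.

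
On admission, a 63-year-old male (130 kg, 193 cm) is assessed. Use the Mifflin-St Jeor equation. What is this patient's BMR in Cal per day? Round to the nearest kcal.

Mifflin-St Jeor (male): BMR = 10(130) + 6.25(193) − 5(63) + 5 = 1300 + 1206.25 − 315 + 5 = 2196.25 kcal/day.

2196 Cal per day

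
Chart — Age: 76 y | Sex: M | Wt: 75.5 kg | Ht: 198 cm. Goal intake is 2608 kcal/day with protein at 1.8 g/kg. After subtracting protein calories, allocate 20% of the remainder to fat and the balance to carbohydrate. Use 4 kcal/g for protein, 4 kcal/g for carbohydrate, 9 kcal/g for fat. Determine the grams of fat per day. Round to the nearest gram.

Protein = 1.8 × 75.5 = 135.9 g → 135.9 × 4 = 543.6 kcal.
Non-protein calories = 2608 − 543.6 = 2064.4 kcal.
Fat: 20% × 2064.4 = 412.88 kcal; carbohydrate: 1651.52 kcal.
Fat: 412.88 kcal ÷ 9 kcal/g = 45.8756 g.

46 g/day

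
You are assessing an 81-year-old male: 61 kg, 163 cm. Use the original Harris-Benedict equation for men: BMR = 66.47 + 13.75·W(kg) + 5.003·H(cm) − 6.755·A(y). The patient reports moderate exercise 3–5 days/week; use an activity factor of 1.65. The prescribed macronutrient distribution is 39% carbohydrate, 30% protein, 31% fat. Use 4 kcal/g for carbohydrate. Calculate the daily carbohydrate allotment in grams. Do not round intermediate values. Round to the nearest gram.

Harris-Benedict: BMR = 66.47 + 13.75(61) + 5.003(163) − 6.755(81) = 1173.554 kcal/day.
TEE = 1173.554 × 1.65 = 1936.3641 kcal/day.
Carbohydrate energy = 39% × 1936.3641 = 755.182 kcal.
Carbohydrate = 755.182 ÷ 4 kcal/g = 188.7955 g.

189 g/day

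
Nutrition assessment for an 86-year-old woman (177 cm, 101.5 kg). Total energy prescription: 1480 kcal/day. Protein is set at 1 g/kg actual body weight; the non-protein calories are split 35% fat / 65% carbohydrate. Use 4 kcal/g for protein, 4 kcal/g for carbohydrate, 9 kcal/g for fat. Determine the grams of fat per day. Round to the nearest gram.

Protein = 1 × 101.5 = 101.5 g → 101.5 × 4 = 406 kcal.
Non-protein calories = 1480 − 406 = 1074 kcal.
Fat: 35% × 1074 = 375.9 kcal; carbohydrate: 698.1 kcal.
Fat: 375.9 kcal ÷ 9 kcal/g = 41.7667 g.

42 g/day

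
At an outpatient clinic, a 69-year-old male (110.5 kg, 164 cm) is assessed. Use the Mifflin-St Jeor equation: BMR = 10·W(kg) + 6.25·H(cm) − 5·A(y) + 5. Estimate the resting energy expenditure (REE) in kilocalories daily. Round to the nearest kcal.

1790 kilocalories daily

Mifflin-St Jeor (male): BMR = 10(110.5) + 6.25(164) − 5(69) + 5 = 1105 + 1025 − 345 + 5 = 1790 kcal/day.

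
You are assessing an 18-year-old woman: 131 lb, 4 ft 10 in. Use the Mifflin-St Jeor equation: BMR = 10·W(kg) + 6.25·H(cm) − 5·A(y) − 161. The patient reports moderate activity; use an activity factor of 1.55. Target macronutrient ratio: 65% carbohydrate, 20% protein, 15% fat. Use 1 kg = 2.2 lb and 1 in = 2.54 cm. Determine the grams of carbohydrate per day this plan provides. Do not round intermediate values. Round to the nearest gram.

Convert to metric: weight = 131 ÷ 2.2 = 59.5455 kg; height = (4×12 + 10) × 2.54 = 58 × 2.54 = 147.32 cm.
Mifflin-St Jeor (female): BMR = 10(59.5455) + 6.25(147.32) − 5(18) − 161 = 595.4545 + 920.75 − 90 − 161 = 1265.2045 kcal/day.
TEE = 1265.2045 × 1.55 = 1961.067 kcal/day.
Carbohydrate energy = 65% × 1961.067 = 1274.6936 kcal.
Carbohydrate = 1274.6936 ÷ 4 kcal/g = 318.6734 g.

319 g/day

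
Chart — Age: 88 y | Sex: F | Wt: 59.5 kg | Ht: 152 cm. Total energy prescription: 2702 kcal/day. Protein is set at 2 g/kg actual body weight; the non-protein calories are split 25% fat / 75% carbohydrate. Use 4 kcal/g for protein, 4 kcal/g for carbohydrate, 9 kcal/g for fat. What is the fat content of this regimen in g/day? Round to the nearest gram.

Protein = 2 × 59.5 = 119 g → 119 × 4 = 476 kcal.
Non-protein calories = 2702 − 476 = 2226 kcal.
Fat: 25% × 2226 = 556.5 kcal; carbohydrate: 1669.5 kcal.
Fat: 556.5 kcal ÷ 9 kcal/g = 61.8333 g.

62 g/day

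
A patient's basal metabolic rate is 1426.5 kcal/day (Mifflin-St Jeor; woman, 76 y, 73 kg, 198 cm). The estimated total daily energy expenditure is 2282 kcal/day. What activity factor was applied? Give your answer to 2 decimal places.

1.60

Activity factor = TEE ÷ BMR = 2282 ÷ 1426.5 = 1.6.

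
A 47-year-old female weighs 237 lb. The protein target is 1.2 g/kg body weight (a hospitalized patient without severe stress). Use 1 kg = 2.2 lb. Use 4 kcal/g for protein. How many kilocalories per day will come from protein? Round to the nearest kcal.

517 kcal/day

Weight in kg = 237 ÷ 2.2 = 107.7273 kg.
Protein = 1.2 g/kg × 107.7273 kg = 129.2727 g/day.
Protein energy = 129.2727 g × 4 kcal/g = 517.0909 kcal/day.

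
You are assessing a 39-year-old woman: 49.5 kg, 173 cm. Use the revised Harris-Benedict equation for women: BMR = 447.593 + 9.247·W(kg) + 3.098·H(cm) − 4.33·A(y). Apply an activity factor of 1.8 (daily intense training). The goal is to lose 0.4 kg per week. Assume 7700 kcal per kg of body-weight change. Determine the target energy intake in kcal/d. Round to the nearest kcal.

Harris-Benedict: BMR = 447.593 + 9.247(49.5) + 3.098(173) − 4.33(39) = 1272.4035 kcal/day.
TEE = 1272.4035 × 1.8 = 2290.3263 kcal/day.
Required daily deficit = 0.4 × 7700 ÷ 7 = 440 kcal/day.
Target intake = 2290.3263 − 440 = 1850.3263 kcal/day.

1850 kcal/d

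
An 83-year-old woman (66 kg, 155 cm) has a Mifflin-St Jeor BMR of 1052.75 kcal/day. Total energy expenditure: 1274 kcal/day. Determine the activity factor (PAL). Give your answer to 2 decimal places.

Activity factor = TEE ÷ BMR = 1274 ÷ 1052.75 = 1.21.

1.21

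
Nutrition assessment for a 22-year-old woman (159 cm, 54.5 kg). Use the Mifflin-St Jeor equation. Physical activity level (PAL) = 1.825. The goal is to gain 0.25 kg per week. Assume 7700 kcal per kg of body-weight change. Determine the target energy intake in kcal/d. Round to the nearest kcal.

2589 kcal/d

Mifflin-St Jeor (female): BMR = 10(54.5) + 6.25(159) − 5(22) − 161 = 545 + 993.75 − 110 − 161 = 1267.75 kcal/day.
TEE = 1267.75 × 1.825 = 2313.6438 kcal/day.
Required daily surplus = 0.25 × 7700 ÷ 7 = 275 kcal/day.
Target intake = 2313.6438 + 275 = 2588.6438 kcal/day.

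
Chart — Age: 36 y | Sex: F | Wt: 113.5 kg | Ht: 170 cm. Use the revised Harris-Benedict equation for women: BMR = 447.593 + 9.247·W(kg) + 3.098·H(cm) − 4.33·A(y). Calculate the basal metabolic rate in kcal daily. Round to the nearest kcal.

1868 kcal daily

Harris-Benedict: BMR = 447.593 + 9.247(113.5) + 3.098(170) − 4.33(36) = 1867.9075 kcal/day.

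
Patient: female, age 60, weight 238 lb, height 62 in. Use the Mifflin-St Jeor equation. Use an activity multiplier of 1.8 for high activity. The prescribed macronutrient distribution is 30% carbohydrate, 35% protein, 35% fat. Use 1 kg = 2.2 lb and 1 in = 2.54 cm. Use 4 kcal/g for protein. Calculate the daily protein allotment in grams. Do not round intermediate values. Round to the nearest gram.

253 g/day

Convert to metric: weight = 238 ÷ 2.2 = 108.1818 kg; height = 62 × 2.54 = 157.48 cm.
Mifflin-St Jeor (female): BMR = 10(108.1818) + 6.25(157.48) − 5(60) − 161 = 1081.8182 + 984.25 − 300 − 161 = 1605.0682 kcal/day.
TEE = 1605.0682 × 1.8 = 2889.1227 kcal/day.
Protein energy = 35% × 2889.1227 = 1011.193 kcal.
Protein = 1011.193 ÷ 4 kcal/g = 252.7982 g.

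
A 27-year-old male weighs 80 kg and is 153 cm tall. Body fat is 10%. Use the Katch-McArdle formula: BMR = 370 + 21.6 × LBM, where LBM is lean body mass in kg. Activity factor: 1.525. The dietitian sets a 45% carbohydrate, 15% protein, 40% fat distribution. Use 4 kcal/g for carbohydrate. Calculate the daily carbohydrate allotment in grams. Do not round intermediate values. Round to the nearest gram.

330 g/day

LBM = 80 × (1 − 0.1) = 72 kg. Katch-McArdle: BMR = 370 + 21.6 × 72 = 1925.2 kcal/day.
TEE = 1925.2 × 1.525 = 2935.93 kcal/day.
Carbohydrate energy = 45% × 2935.93 = 1321.1685 kcal.
Carbohydrate = 1321.1685 ÷ 4 kcal/g = 330.2921 g.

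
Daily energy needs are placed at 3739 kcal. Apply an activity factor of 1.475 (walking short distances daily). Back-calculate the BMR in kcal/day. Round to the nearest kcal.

2535 kcal/day

BMR = TEE ÷ activity factor = 3739 ÷ 1.475 = 2534.9153 kcal/day.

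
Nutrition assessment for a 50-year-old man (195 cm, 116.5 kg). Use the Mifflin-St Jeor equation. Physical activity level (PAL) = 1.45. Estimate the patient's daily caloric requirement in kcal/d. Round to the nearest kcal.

Mifflin-St Jeor (male): BMR = 10(116.5) + 6.25(195) − 5(50) + 5 = 1165 + 1218.75 − 250 + 5 = 2138.75 kcal/day.
TEE = BMR × activity factor = 2138.75 × 1.45 = 3101.1875 kcal/day.

3101 kcal/d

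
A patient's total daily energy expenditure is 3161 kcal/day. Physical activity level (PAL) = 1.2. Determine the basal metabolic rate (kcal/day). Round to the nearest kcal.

BMR = TEE ÷ activity factor = 3161 ÷ 1.2 = 2634.1667 kcal/day.

2634 kcal/day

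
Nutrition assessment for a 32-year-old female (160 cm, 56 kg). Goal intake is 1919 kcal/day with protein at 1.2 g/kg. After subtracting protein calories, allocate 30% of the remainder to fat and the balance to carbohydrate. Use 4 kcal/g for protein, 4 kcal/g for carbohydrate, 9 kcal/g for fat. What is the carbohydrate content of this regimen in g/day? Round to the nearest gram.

289 g/day

Protein = 1.2 × 56 = 67.2 g → 67.2 × 4 = 268.8 kcal.
Non-protein calories = 1919 − 268.8 = 1650.2 kcal.
Fat: 30% × 1650.2 = 495.06 kcal; carbohydrate: 1155.14 kcal.
Carbohydrate: 1155.14 kcal ÷ 4 kcal/g = 288.785 g.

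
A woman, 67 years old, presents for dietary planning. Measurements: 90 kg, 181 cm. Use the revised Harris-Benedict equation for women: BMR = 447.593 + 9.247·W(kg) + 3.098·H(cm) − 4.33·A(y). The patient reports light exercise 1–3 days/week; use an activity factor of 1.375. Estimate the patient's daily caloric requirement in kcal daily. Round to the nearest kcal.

Harris-Benedict: BMR = 447.593 + 9.247(90) + 3.098(181) − 4.33(67) = 1550.451 kcal/day.
TEE = BMR × activity factor = 1550.451 × 1.375 = 2131.8701 kcal/day.

2132 kcal daily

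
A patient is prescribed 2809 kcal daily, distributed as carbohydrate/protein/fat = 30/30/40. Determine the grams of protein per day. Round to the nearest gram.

211 g/day

Protein energy = 30% × 2809 = 842.7 kcal.
At 4 kcal/g: 842.7 ÷ 4 = 210.675 g.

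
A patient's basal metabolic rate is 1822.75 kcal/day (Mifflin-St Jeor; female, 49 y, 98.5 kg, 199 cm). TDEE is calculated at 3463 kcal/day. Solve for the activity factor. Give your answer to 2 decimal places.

1.90

Activity factor = TEE ÷ BMR = 3463 ÷ 1822.75 = 1.9.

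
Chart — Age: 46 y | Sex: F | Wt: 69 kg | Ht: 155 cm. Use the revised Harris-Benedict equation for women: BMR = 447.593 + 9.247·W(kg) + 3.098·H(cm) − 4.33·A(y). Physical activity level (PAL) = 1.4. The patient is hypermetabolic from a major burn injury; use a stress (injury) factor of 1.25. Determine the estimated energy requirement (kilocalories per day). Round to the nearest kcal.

Harris-Benedict: BMR = 447.593 + 9.247(69) + 3.098(155) − 4.33(46) = 1366.646 kcal/day.
TEE = BMR × activity factor = 1366.646 × 1.4 = 1913.3044 kcal/day.
Apply stress factor: 1913.3044 × 1.25 = 2391.6305 kcal/day.

2392 kilocalories per day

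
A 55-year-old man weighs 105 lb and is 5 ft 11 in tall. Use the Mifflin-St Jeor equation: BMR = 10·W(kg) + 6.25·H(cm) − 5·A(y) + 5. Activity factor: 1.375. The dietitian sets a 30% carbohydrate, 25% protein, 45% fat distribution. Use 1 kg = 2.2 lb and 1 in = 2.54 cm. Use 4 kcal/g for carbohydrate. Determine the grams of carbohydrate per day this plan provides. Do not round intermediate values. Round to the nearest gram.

Convert to metric: weight = 105 ÷ 2.2 = 47.7273 kg; height = (5×12 + 11) × 2.54 = 71 × 2.54 = 180.34 cm.
Mifflin-St Jeor (male): BMR = 10(47.7273) + 6.25(180.34) − 5(55) + 5 = 477.2727 + 1127.125 − 275 + 5 = 1334.3977 kcal/day.
TEE = 1334.3977 × 1.375 = 1834.7969 kcal/day.
Carbohydrate energy = 30% × 1834.7969 = 550.4391 kcal.
Carbohydrate = 550.4391 ÷ 4 kcal/g = 137.6098 g.

138 g/day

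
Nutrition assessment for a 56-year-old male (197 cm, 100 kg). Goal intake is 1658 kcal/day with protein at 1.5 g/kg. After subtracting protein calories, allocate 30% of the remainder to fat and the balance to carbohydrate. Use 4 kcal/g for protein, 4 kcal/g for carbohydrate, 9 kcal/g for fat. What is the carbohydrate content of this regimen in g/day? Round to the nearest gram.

185 g/day

Protein = 1.5 × 100 = 150 g → 150 × 4 = 600 kcal.
Non-protein calories = 1658 − 600 = 1058 kcal.
Fat: 30% × 1058 = 317.4 kcal; carbohydrate: 740.6 kcal.
Carbohydrate: 740.6 kcal ÷ 4 kcal/g = 185.15 g.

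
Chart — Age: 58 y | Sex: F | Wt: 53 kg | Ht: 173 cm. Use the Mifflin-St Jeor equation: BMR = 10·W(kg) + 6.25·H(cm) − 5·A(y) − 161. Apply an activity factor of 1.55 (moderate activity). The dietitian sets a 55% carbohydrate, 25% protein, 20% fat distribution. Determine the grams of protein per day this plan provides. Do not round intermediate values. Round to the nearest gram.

112 g/day

Mifflin-St Jeor (female): BMR = 10(53) + 6.25(173) − 5(58) − 161 = 530 + 1081.25 − 290 − 161 = 1160.25 kcal/day.
TEE = 1160.25 × 1.55 = 1798.3875 kcal/day.
Protein energy = 25% × 1798.3875 = 449.5969 kcal.
Protein = 449.5969 ÷ 4 kcal/g = 112.3992 g.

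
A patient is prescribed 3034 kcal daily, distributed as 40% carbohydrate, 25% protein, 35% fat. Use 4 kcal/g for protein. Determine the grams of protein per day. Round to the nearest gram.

190 g/day

Protein energy = 25% × 3034 = 758.5 kcal.
At 4 kcal/g: 758.5 ÷ 4 = 189.625 g.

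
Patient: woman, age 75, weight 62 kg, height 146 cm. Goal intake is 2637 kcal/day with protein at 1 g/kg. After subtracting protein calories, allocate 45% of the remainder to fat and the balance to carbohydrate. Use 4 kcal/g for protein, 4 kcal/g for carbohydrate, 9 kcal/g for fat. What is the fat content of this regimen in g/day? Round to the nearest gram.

Protein = 1 × 62 = 62 g → 62 × 4 = 248 kcal.
Non-protein calories = 2637 − 248 = 2389 kcal.
Fat: 45% × 2389 = 1075.05 kcal; carbohydrate: 1313.95 kcal.
Fat: 1075.05 kcal ÷ 9 kcal/g = 119.45 g.

119 g/day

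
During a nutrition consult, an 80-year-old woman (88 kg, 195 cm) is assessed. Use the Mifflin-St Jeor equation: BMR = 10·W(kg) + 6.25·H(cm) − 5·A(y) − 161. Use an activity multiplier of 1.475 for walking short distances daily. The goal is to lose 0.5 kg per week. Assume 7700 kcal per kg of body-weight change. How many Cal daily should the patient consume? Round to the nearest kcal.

Mifflin-St Jeor (female): BMR = 10(88) + 6.25(195) − 5(80) − 161 = 880 + 1218.75 − 400 − 161 = 1537.75 kcal/day.
TEE = 1537.75 × 1.475 = 2268.1813 kcal/day.
Required daily deficit = 0.5 × 7700 ÷ 7 = 550 kcal/day.
Target intake = 2268.1813 − 550 = 1718.1813 kcal/day.

1718 Cal daily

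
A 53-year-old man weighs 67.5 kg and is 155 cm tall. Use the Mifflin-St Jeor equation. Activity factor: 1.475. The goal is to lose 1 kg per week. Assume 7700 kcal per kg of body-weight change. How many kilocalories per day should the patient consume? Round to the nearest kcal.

941 kilocalories per day

Mifflin-St Jeor (male): BMR = 10(67.5) + 6.25(155) − 5(53) + 5 = 675 + 968.75 − 265 + 5 = 1383.75 kcal/day.
TEE = 1383.75 × 1.475 = 2041.0313 kcal/day.
Required daily deficit = 1 × 7700 ÷ 7 = 1100 kcal/day.
Target intake = 2041.0313 − 1100 = 941.0313 kcal/day.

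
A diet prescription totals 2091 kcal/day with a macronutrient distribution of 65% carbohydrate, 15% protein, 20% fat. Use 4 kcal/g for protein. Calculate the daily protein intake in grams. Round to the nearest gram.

Protein energy = 15% × 2091 = 313.65 kcal.
At 4 kcal/g: 313.65 ÷ 4 = 78.4125 g.

78 g/day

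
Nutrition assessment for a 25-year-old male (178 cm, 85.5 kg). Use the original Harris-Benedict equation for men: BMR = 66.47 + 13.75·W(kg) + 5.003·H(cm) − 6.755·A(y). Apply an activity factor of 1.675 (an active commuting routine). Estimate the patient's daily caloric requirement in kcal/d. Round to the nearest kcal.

Harris-Benedict: BMR = 66.47 + 13.75(85.5) + 5.003(178) − 6.755(25) = 1963.754 kcal/day.
TEE = BMR × activity factor = 1963.754 × 1.675 = 3289.288 kcal/day.

3289 kcal/d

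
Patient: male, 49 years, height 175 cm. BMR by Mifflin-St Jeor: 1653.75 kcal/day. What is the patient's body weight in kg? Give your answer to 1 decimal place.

80.0 kg

1653.75 = 10·W + 6.25(175) − 5(49) + 5
10·W = 1653.75 − 853.75 = 800, so W = 80 kg.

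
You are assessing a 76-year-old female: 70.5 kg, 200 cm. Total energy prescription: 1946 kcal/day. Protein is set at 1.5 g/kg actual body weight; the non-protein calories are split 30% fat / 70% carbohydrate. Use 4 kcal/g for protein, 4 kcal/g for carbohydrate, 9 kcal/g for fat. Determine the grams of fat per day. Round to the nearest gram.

51 g/day

Protein = 1.5 × 70.5 = 105.75 g → 105.75 × 4 = 423 kcal.
Non-protein calories = 1946 − 423 = 1523 kcal.
Fat: 30% × 1523 = 456.9 kcal; carbohydrate: 1066.1 kcal.
Fat: 456.9 kcal ÷ 9 kcal/g = 50.7667 g.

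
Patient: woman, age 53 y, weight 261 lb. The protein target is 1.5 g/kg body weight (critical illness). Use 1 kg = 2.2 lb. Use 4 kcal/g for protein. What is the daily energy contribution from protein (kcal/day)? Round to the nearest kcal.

712 kcal/day

Weight in kg = 261 ÷ 2.2 = 118.6364 kg.
Protein = 1.5 g/kg × 118.6364 kg = 177.9545 g/day.
Protein energy = 177.9545 g × 4 kcal/g = 711.8182 kcal/day.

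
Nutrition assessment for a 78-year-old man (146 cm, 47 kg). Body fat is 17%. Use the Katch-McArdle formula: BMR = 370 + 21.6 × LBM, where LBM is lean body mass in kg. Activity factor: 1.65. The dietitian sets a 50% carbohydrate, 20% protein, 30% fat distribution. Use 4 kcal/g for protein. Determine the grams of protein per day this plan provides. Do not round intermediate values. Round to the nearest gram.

100 g/day

LBM = 47 × (1 − 0.17) = 39.01 kg. Katch-McArdle: BMR = 370 + 21.6 × 39.01 = 1212.616 kcal/day.
TEE = 1212.616 × 1.65 = 2000.8164 kcal/day.
Protein energy = 20% × 2000.8164 = 400.1633 kcal.
Protein = 400.1633 ÷ 4 kcal/g = 100.0408 g.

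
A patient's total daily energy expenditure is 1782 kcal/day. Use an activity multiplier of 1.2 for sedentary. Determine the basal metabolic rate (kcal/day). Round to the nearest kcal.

1485 kcal/day

BMR = TEE ÷ activity factor = 1782 ÷ 1.2 = 1485 kcal/day.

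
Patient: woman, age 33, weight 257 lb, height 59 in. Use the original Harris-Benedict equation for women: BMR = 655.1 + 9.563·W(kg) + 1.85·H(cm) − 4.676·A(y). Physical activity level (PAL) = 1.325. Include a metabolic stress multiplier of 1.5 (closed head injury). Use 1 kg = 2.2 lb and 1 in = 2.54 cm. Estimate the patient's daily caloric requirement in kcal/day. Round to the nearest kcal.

3767 kcal/day

Convert to metric: weight = 257 ÷ 2.2 = 116.8182 kg; height = 59 × 2.54 = 149.86 cm.
Harris-Benedict: BMR = 655.1 + 9.563(116.8182) + 1.85(149.86) − 4.676(33) = 1895.1653 kcal/day.
TEE = BMR × activity factor = 1895.1653 × 1.325 = 2511.094 kcal/day.
Apply stress factor: 2511.094 × 1.5 = 3766.641 kcal/day.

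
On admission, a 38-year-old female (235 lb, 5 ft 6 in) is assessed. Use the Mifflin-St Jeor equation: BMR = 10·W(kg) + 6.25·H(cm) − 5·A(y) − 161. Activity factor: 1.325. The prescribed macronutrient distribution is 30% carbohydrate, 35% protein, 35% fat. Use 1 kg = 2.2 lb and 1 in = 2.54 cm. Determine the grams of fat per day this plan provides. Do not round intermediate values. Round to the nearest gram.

91 g/day

Convert to metric: weight = 235 ÷ 2.2 = 106.8182 kg; height = (5×12 + 6) × 2.54 = 66 × 2.54 = 167.64 cm.
Mifflin-St Jeor (female): BMR = 10(106.8182) + 6.25(167.64) − 5(38) − 161 = 1068.1818 + 1047.75 − 190 − 161 = 1764.9318 kcal/day.
TEE = 1764.9318 × 1.325 = 2338.5347 kcal/day.
Fat energy = 35% × 2338.5347 = 818.4871 kcal.
Fat = 818.4871 ÷ 9 kcal/g = 90.943 g.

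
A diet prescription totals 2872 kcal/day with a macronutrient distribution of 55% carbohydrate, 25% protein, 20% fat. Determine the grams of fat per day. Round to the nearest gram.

64 g/day

Fat energy = 20% × 2872 = 574.4 kcal.
At 9 kcal/g: 574.4 ÷ 9 = 63.8222 g.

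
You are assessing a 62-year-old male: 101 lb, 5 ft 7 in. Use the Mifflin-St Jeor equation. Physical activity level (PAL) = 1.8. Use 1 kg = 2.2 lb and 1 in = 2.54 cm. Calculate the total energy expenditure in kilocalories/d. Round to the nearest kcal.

2192 kilocalories/d

Convert to metric: weight = 101 ÷ 2.2 = 45.9091 kg; height = (5×12 + 7) × 2.54 = 67 × 2.54 = 170.18 cm.
Mifflin-St Jeor (male): BMR = 10(45.9091) + 6.25(170.18) − 5(62) + 5 = 459.0909 + 1063.625 − 310 + 5 = 1217.7159 kcal/day.
TEE = BMR × activity factor = 1217.7159 × 1.8 = 2191.8886 kcal/day.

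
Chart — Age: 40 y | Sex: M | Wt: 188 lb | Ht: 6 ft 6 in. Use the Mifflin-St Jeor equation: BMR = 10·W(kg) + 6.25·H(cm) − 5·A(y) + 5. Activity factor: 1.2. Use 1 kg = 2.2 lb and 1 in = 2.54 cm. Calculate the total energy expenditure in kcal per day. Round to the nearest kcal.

Convert to metric: weight = 188 ÷ 2.2 = 85.4545 kg; height = (6×12 + 6) × 2.54 = 78 × 2.54 = 198.12 cm.
Mifflin-St Jeor (male): BMR = 10(85.4545) + 6.25(198.12) − 5(40) + 5 = 854.5455 + 1238.25 − 200 + 5 = 1897.7955 kcal/day.
TEE = BMR × activity factor = 1897.7955 × 1.2 = 2277.3545 kcal/day.

2277 kcal per day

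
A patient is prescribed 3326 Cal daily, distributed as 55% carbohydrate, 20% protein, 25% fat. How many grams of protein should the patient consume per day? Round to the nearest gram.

166 g/day

Protein energy = 20% × 3326 = 665.2 kcal.
At 4 kcal/g: 665.2 ÷ 4 = 166.3 g.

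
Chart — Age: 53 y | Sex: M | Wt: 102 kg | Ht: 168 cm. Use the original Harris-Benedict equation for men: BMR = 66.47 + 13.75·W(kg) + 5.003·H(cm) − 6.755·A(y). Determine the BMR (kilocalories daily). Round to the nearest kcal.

Harris-Benedict: BMR = 66.47 + 13.75(102) + 5.003(168) − 6.755(53) = 1951.459 kcal/day.

1951 kilocalories daily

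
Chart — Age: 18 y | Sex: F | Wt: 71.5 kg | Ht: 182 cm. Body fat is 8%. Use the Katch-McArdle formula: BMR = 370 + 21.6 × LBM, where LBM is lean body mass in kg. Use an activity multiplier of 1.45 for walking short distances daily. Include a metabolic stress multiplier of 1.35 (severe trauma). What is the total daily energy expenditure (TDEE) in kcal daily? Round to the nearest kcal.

3506 kcal daily

LBM = 71.5 × (1 − 0.08) = 65.78 kg. Katch-McArdle: BMR = 370 + 21.6 × 65.78 = 1790.848 kcal/day.
TEE = BMR × activity factor = 1790.848 × 1.45 = 2596.7296 kcal/day.
Apply stress factor: 2596.7296 × 1.35 = 3505.585 kcal/day.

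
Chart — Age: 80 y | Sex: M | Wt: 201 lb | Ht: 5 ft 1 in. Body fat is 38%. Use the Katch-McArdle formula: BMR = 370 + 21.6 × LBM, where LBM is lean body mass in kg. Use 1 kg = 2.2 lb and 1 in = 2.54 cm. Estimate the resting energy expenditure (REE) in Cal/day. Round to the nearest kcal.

Convert to metric: weight = 201 ÷ 2.2 = 91.3636 kg; height = (5×12 + 1) × 2.54 = 61 × 2.54 = 154.94 cm.
LBM = 91.3636 × (1 − 0.38) = 56.6455 kg. Katch-McArdle: BMR = 370 + 21.6 × 56.6455 = 1593.5418 kcal/day.

1594 Cal/day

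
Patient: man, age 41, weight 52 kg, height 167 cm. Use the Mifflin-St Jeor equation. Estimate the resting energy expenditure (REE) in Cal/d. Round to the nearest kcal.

Mifflin-St Jeor (male): BMR = 10(52) + 6.25(167) − 5(41) + 5 = 520 + 1043.75 − 205 + 5 = 1363.75 kcal/day.

1364 Cal/d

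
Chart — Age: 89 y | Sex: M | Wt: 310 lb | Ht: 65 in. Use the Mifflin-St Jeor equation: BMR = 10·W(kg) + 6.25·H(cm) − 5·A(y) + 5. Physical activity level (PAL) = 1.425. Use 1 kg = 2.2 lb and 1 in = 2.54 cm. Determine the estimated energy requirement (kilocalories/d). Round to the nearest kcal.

2851 kilocalories/d

Convert to metric: weight = 310 ÷ 2.2 = 140.9091 kg; height = 65 × 2.54 = 165.1 cm.
Mifflin-St Jeor (male): BMR = 10(140.9091) + 6.25(165.1) − 5(89) + 5 = 1409.0909 + 1031.875 − 445 + 5 = 2000.9659 kcal/day.
TEE = BMR × activity factor = 2000.9659 × 1.425 = 2851.3764 kcal/day.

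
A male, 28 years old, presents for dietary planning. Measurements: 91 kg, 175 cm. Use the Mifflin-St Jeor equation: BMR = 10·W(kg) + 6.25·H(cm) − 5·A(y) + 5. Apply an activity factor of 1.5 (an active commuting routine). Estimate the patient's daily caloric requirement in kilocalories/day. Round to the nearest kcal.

Mifflin-St Jeor (male): BMR = 10(91) + 6.25(175) − 5(28) + 5 = 910 + 1093.75 − 140 + 5 = 1868.75 kcal/day.
TEE = BMR × activity factor = 1868.75 × 1.5 = 2803.125 kcal/day.

2803 kilocalories/day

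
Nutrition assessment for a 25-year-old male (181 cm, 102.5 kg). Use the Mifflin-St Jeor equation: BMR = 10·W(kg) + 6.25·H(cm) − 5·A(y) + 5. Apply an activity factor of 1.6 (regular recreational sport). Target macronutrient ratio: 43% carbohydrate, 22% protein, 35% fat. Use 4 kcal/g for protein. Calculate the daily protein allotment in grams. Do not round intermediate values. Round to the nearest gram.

Mifflin-St Jeor (male): BMR = 10(102.5) + 6.25(181) − 5(25) + 5 = 1025 + 1131.25 − 125 + 5 = 2036.25 kcal/day.
TEE = 2036.25 × 1.6 = 3258 kcal/day.
Protein energy = 22% × 3258 = 716.76 kcal.
Protein = 716.76 ÷ 4 kcal/g = 179.19 g.

179 g/day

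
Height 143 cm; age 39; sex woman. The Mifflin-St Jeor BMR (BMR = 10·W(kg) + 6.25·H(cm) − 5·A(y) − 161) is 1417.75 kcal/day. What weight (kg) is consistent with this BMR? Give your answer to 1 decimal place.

1417.75 = 10·W + 6.25(143) − 5(39) − 161
10·W = 1417.75 − 537.75 = 880, so W = 88 kg.

88.0 kg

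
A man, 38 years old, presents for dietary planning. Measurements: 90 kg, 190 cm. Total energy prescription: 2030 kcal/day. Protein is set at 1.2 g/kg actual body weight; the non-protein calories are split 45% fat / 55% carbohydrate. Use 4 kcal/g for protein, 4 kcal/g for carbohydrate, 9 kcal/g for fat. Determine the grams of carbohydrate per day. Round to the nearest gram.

Protein = 1.2 × 90 = 108 g → 108 × 4 = 432 kcal.
Non-protein calories = 2030 − 432 = 1598 kcal.
Fat: 45% × 1598 = 719.1 kcal; carbohydrate: 878.9 kcal.
Carbohydrate: 878.9 kcal ÷ 4 kcal/g = 219.725 g.

220 g/day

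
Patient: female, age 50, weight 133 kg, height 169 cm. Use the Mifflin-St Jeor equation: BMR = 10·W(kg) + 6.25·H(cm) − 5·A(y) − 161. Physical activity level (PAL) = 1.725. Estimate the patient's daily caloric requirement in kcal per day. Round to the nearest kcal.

Mifflin-St Jeor (female): BMR = 10(133) + 6.25(169) − 5(50) − 161 = 1330 + 1056.25 − 250 − 161 = 1975.25 kcal/day.
TEE = BMR × activity factor = 1975.25 × 1.725 = 3407.3063 kcal/day.

3407 kcal per day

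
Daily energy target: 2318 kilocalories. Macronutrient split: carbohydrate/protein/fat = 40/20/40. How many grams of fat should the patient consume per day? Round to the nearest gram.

103 g/day

Fat energy = 40% × 2318 = 927.2 kcal.
At 9 kcal/g: 927.2 ÷ 9 = 103.0222 g.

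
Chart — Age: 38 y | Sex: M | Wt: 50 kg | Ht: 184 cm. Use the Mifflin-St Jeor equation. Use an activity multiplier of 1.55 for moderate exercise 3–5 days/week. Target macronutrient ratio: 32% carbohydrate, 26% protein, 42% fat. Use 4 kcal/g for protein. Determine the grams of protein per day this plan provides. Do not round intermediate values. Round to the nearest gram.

Mifflin-St Jeor (male): BMR = 10(50) + 6.25(184) − 5(38) + 5 = 500 + 1150 − 190 + 5 = 1465 kcal/day.
TEE = 1465 × 1.55 = 2270.75 kcal/day.
Protein energy = 26% × 2270.75 = 590.395 kcal.
Protein = 590.395 ÷ 4 kcal/g = 147.5988 g.

148 g/day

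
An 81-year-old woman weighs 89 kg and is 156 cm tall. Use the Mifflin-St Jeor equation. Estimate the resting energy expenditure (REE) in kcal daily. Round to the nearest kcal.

1299 kcal daily

Mifflin-St Jeor (female): BMR = 10(89) + 6.25(156) − 5(81) − 161 = 890 + 975 − 405 − 161 = 1299 kcal/day.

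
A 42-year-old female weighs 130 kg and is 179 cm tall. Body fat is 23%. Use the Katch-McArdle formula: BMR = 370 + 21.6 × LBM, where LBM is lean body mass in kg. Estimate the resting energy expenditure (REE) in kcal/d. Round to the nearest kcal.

LBM = 130 × (1 − 0.23) = 100.1 kg. Katch-McArdle: BMR = 370 + 21.6 × 100.1 = 2532.16 kcal/day.

2532 kcal/d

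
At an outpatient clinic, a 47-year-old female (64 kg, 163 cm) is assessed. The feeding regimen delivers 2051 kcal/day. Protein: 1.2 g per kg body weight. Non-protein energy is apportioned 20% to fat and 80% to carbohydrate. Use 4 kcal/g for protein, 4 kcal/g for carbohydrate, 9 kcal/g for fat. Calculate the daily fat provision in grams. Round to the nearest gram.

39 g/day

Protein = 1.2 × 64 = 76.8 g → 76.8 × 4 = 307.2 kcal.
Non-protein calories = 2051 − 307.2 = 1743.8 kcal.
Fat: 20% × 1743.8 = 348.76 kcal; carbohydrate: 1395.04 kcal.
Fat: 348.76 kcal ÷ 9 kcal/g = 38.7511 g.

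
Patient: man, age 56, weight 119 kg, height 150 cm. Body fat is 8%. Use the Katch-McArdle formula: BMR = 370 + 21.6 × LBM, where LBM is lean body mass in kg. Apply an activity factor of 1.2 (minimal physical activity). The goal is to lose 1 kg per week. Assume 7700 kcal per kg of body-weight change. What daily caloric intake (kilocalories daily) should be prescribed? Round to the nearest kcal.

2182 kilocalories daily

LBM = 119 × (1 − 0.08) = 109.48 kg. Katch-McArdle: BMR = 370 + 21.6 × 109.48 = 2734.768 kcal/day.
TEE = 2734.768 × 1.2 = 3281.7216 kcal/day.
Required daily deficit = 1 × 7700 ÷ 7 = 1100 kcal/day.
Target intake = 3281.7216 − 1100 = 2181.7216 kcal/day.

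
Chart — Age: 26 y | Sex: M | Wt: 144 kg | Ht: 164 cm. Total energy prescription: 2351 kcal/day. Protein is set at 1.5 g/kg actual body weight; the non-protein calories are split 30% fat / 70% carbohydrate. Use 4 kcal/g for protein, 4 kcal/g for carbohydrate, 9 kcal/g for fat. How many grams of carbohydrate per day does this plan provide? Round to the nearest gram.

Protein = 1.5 × 144 = 216 g → 216 × 4 = 864 kcal.
Non-protein calories = 2351 − 864 = 1487 kcal.
Fat: 30% × 1487 = 446.1 kcal; carbohydrate: 1040.9 kcal.
Carbohydrate: 1040.9 kcal ÷ 4 kcal/g = 260.225 g.

260 g/day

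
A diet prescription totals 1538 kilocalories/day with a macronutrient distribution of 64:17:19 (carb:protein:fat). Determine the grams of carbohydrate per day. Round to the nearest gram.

Carbohydrate energy = 64% × 1538 = 984.32 kcal.
At 4 kcal/g: 984.32 ÷ 4 = 246.08 g.

246 g/day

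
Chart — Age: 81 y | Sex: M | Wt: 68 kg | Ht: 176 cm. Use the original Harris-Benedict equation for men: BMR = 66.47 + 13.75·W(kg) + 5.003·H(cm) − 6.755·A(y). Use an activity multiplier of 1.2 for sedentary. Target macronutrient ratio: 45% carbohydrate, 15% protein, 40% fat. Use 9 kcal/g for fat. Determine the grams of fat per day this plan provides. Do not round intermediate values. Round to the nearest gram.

Harris-Benedict: BMR = 66.47 + 13.75(68) + 5.003(176) − 6.755(81) = 1334.843 kcal/day.
TEE = 1334.843 × 1.2 = 1601.8116 kcal/day.
Fat energy = 40% × 1601.8116 = 640.7246 kcal.
Fat = 640.7246 ÷ 9 kcal/g = 71.1916 g.

71 g/day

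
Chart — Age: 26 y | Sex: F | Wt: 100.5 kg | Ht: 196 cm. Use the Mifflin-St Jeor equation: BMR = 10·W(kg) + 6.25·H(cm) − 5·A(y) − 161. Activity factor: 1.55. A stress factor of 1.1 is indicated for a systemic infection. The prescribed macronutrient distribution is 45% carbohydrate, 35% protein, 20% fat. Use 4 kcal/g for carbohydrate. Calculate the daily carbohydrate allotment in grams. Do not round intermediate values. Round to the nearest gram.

Mifflin-St Jeor (female): BMR = 10(100.5) + 6.25(196) − 5(26) − 161 = 1005 + 1225 − 130 − 161 = 1939 kcal/day.
TEE = 1939 × 1.55 = 3005.45 kcal/day.
With stress factor 1.1: 3005.45 × 1.1 = 3305.995 kcal/day.
Carbohydrate energy = 45% × 3305.995 = 1487.6978 kcal.
Carbohydrate = 1487.6978 ÷ 4 kcal/g = 371.9244 g.

372 g/day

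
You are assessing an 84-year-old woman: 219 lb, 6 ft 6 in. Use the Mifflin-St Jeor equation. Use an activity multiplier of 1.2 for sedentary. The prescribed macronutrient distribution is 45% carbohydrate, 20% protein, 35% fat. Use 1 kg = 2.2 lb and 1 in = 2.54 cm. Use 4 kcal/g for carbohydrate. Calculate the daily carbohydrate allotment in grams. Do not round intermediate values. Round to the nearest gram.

Convert to metric: weight = 219 ÷ 2.2 = 99.5455 kg; height = (6×12 + 6) × 2.54 = 78 × 2.54 = 198.12 cm.
Mifflin-St Jeor (female): BMR = 10(99.5455) + 6.25(198.12) − 5(84) − 161 = 995.4545 + 1238.25 − 420 − 161 = 1652.7045 kcal/day.
TEE = 1652.7045 × 1.2 = 1983.2455 kcal/day.
Carbohydrate energy = 45% × 1983.2455 = 892.4605 kcal.
Carbohydrate = 892.4605 ÷ 4 kcal/g = 223.1151 g.

223 g/day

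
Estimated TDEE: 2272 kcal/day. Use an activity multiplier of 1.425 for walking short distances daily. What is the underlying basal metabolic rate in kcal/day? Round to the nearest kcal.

1594 kcal/day

BMR = TEE ÷ activity factor = 2272 ÷ 1.425 = 1594.386 kcal/day.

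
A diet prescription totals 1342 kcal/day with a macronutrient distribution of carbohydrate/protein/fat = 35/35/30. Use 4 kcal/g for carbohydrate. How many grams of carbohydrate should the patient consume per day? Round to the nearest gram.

117 g/day

Carbohydrate energy = 35% × 1342 = 469.7 kcal.
At 4 kcal/g: 469.7 ÷ 4 = 117.425 g.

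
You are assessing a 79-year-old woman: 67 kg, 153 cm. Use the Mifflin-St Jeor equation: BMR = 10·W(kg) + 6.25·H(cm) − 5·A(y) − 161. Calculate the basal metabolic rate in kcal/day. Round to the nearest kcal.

1070 kcal/day

Mifflin-St Jeor (female): BMR = 10(67) + 6.25(153) − 5(79) − 161 = 670 + 956.25 − 395 − 161 = 1070.25 kcal/day.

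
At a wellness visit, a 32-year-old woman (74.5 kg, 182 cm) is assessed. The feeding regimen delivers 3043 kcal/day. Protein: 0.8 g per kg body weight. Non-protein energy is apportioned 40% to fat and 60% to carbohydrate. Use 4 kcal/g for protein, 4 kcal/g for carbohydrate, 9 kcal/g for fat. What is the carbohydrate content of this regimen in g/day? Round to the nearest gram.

Protein = 0.8 × 74.5 = 59.6 g → 59.6 × 4 = 238.4 kcal.
Non-protein calories = 3043 − 238.4 = 2804.6 kcal.
Fat: 40% × 2804.6 = 1121.84 kcal; carbohydrate: 1682.76 kcal.
Carbohydrate: 1682.76 kcal ÷ 4 kcal/g = 420.69 g.

421 g/day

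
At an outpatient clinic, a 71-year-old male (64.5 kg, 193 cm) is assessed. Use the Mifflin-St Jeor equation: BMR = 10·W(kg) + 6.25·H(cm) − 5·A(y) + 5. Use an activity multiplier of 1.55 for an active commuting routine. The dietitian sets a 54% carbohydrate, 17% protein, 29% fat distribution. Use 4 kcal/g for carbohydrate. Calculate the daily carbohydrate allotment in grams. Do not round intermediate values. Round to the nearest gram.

314 g/day

Mifflin-St Jeor (male): BMR = 10(64.5) + 6.25(193) − 5(71) + 5 = 645 + 1206.25 − 355 + 5 = 1501.25 kcal/day.
TEE = 1501.25 × 1.55 = 2326.9375 kcal/day.
Carbohydrate energy = 54% × 2326.9375 = 1256.5463 kcal.
Carbohydrate = 1256.5463 ÷ 4 kcal/g = 314.1366 g.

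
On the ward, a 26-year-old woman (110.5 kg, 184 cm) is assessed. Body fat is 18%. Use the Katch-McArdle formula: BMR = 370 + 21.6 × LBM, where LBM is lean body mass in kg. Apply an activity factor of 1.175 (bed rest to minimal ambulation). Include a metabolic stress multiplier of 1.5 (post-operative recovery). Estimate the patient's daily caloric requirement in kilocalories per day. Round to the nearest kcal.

4102 kilocalories per day

LBM = 110.5 × (1 − 0.18) = 90.61 kg. Katch-McArdle: BMR = 370 + 21.6 × 90.61 = 2327.176 kcal/day.
TEE = BMR × activity factor = 2327.176 × 1.175 = 2734.4318 kcal/day.
Apply stress factor: 2734.4318 × 1.5 = 4101.6477 kcal/day.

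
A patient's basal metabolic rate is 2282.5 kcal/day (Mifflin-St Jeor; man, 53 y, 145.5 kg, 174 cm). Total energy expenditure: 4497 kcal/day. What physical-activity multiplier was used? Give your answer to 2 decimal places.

1.97

Activity factor = TEE ÷ BMR = 4497 ÷ 2282.5 = 1.97.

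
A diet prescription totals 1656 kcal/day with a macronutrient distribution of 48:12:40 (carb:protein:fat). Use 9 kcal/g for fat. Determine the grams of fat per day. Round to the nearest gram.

74 g/day

Fat energy = 40% × 1656 = 662.4 kcal.
At 9 kcal/g: 662.4 ÷ 9 = 73.6 g.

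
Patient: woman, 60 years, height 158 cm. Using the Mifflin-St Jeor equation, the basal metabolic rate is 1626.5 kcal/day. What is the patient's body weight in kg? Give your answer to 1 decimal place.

110.0 kg

1626.5 = 10·W + 6.25(158) − 5(60) − 161
10·W = 1626.5 − 526.5 = 1100, so W = 110 kg.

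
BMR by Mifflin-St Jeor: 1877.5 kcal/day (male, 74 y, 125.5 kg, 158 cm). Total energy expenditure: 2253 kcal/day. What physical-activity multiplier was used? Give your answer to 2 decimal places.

Activity factor = TEE ÷ BMR = 2253 ÷ 1877.5 = 1.2.

1.20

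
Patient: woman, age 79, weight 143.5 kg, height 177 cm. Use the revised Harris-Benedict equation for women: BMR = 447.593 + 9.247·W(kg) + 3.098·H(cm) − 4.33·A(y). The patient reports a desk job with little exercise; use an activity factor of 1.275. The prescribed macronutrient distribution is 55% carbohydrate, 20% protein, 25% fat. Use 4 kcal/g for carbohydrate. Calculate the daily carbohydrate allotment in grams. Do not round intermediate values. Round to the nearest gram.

347 g/day

Harris-Benedict: BMR = 447.593 + 9.247(143.5) + 3.098(177) − 4.33(79) = 1980.8135 kcal/day.
TEE = 1980.8135 × 1.275 = 2525.5372 kcal/day.
Carbohydrate energy = 55% × 2525.5372 = 1389.0455 kcal.
Carbohydrate = 1389.0455 ÷ 4 kcal/g = 347.2614 g.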